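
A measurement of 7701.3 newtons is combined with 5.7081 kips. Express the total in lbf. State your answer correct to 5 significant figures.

7701.3 N = 1731.32 lbf and 5.7081 kip = 5708.10 lbf.
1731.32 + 5708.10 ≈ 7439.4 lbf.

7439.4 lbf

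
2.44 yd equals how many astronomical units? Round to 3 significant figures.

1 yard = 6.11239e-12 astronomical units.
2.44 × 6.11239e-12 ≈ 1.49e-11 au.

1.49e-11 astronomical units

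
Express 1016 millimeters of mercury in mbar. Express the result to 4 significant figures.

1 mmHg = 1.33322 millibar.
Then 1016 × 1.33322 ≈ 1355 mbar.

1355 millibar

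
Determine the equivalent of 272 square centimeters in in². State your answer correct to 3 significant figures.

42.2 in²

1 square centimeter = 0.155000 square inches.
Then 272 × 0.155000 ≈ 42.2 in².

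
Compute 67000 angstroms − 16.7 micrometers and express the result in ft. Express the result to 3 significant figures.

-3.28 × 10^-5 ft

67000 Å = 2.19816 × 10^-5 ft and 16.7 μm = 5.47900 × 10^-5 ft.
2.19816 × 10^-5 − 5.47900 × 10^-5 ≈ -3.28 × 10^-5 ft.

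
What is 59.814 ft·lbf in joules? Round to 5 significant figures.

81.097 J

1 foot-pound = 1.35582 J.
So 59.814 × 1.35582 ≈ 81.097 J.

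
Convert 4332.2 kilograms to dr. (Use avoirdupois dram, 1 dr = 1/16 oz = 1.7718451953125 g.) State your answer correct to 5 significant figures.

2.4450 × 10^6 drams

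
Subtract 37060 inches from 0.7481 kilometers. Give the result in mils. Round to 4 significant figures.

0.7481 km = 2.94528e+7 mil and 37060 in = 3.70600e+7 mil.
2.94528e+7 − 3.70600e+7 ≈ -7.607e+6 mil.

-7.607e+6 mil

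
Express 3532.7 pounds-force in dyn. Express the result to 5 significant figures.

1 pound-force = 444822 dyn.
3532.7 × 444822 ≈ 1.5714 × 10^9 dyn.

1.5714 × 10^9 dyn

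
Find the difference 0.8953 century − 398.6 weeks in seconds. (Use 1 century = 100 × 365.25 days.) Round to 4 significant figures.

2.584 × 10^9 s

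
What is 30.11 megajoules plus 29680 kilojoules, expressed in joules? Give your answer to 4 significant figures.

5.979e+7 joules

30.11 MJ = 3.01100e+7 J and 29680 kJ = 2.96800e+7 J.
3.01100e+7 + 2.96800e+7 ≈ 5.979e+7 J.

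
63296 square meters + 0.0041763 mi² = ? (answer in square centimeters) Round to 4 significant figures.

63296 m² = 6.32960 × 10^8 cm² and 0.0041763 mi² = 1.08166 × 10^8 cm².
6.32960 × 10^8 + 1.08166 × 10^8 ≈ 7.411 × 10^8 cm².

7.411 × 10^8 cm²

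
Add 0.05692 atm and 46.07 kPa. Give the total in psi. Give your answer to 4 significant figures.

7.518 pounds per square inch

0.05692 atm = 0.836493 psi and 46.07 kPa = 6.68189 psi.
0.836493 + 6.68189 ≈ 7.518 psi.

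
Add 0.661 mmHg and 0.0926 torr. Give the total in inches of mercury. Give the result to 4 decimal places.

0.661 mmHg = 0.0260236 inHg and 0.0926 torr = 0.00364567 inHg.
0.0260236 + 0.00364567 ≈ 0.0297 inHg.

0.0297 inHg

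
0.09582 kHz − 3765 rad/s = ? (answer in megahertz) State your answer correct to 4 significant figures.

0.09582 kHz = 9.58200 × 10^-5 MHz and 3765 rad/s = 0.000599218 MHz.
9.58200 × 10^-5 − 0.000599218 ≈ -0.0005034 MHz.

-0.0005034 MHz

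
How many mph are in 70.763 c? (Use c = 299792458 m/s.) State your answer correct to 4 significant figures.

4.745e+10 miles per hour

1 c = 6.70617e+8 mph.
70.763 × 6.70617e+8 ≈ 4.745e+10 mph.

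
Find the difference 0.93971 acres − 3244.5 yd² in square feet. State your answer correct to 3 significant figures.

0.93971 acre = 40933.8 ft² and 3244.5 yd² = 29200.5 ft².
40933.8 − 29200.5 ≈ 11700 ft².

11700 square feet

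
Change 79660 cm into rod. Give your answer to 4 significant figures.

158.4 rods

1 cm = 0.00198839 rod.
Then 79660 × 0.00198839 ≈ 158.4 rod.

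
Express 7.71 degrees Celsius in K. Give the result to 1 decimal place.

280.9 K

K = °C + 273.15.
Applying the formula gives 280.9 K.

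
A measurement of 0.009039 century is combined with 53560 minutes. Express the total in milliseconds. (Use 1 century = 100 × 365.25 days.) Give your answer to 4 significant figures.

3.174e+10 ms

0.009039 century = 2.85249e+10 ms and 53560 min = 3.21360e+9 ms.
2.85249e+10 + 3.21360e+9 ≈ 3.174e+10 ms.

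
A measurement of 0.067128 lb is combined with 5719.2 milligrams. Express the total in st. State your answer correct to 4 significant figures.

0.067128 lb = 0.00479486 st and 5719.2 mg = 0.000900620 st.
0.00479486 + 0.000900620 ≈ 0.005695 st.

0.005695 st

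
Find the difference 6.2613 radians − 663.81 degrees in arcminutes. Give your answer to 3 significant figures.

-18300 arcmin

6.2613 rad = 21524.8 arcmin and 663.81 ° = 39828.6 arcmin.
21524.8 − 39828.6 ≈ -18300 arcmin.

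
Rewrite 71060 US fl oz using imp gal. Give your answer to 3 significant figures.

462 imperial gallons

1 US fluid ounce = 0.00650527 imp gal.
Thus 71060 × 0.00650527 ≈ 462 imp gal.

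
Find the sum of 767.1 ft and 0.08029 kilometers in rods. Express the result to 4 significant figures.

62.46 rods

767.1 ft = 46.4909 rod and 0.08029 km = 15.9648 rod.
46.4909 + 15.9648 ≈ 62.46 rod.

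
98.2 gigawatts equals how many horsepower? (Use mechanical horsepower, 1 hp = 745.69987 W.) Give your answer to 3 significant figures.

1.32 × 10^8 hp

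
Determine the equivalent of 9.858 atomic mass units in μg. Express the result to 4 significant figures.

1 u = 1.66054 × 10^-18 μg.
Then 9.858 × 1.66054 × 10^-18 ≈ 1.637 × 10^-17 μg.

1.637 × 10^-17 μg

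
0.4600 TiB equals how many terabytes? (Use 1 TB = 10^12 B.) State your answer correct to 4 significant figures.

1 tebibyte = 1.09951 TB.
So 0.4600 × 1.09951 ≈ 0.5058 TB.

0.5058 TB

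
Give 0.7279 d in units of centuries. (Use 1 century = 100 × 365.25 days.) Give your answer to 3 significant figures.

1 d = 2.73785 × 10^-5 century.
So 0.7279 × 2.73785 × 10^-5 ≈ 1.99 × 10^-5 century.

1.99 × 10^-5 centuries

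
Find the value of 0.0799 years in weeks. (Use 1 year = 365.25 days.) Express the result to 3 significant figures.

1 year = 52.1786 wk.
Then 0.0799 × 52.1786 ≈ 4.17 wk.

4.17 weeks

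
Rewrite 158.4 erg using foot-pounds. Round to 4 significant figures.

1 erg = 7.37562e-8 ft·lbf.
Then 158.4 × 7.37562e-8 ≈ 1.168e-5 ft·lbf.

1.168e-5 ft·lbf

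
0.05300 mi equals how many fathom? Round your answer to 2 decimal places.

1 mile = 880.000 fathoms.
So 0.05300 × 880.000 ≈ 46.64 fathom.

46.64 fathoms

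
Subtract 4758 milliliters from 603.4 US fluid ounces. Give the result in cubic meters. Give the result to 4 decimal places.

603.4 US fl oz = 0.0178447 m³ and 4758 mL = 0.00475800 m³.
0.0178447 − 0.00475800 ≈ 0.0131 m³.

0.0131 m³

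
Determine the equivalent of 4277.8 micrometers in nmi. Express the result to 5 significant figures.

2.3098 × 10^-6 nautical miles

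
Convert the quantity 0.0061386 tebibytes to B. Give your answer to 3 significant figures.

6.75 × 10^9 bytes

1 TiB = 1.09951 × 10^12 B.
Then 0.0061386 × 1.09951 × 10^12 ≈ 6.75 × 10^9 B.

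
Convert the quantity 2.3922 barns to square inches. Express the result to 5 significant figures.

3.7079 × 10^-25 square inches

1 barn = 1.55000 × 10^-25 in².
Then 2.3922 × 1.55000 × 10^-25 ≈ 3.7079 × 10^-25 in².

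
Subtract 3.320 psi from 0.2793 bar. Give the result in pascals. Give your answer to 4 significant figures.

0.2793 bar = 27930.0 Pa and 3.320 psi = 22890.6 Pa.
27930.0 − 22890.6 ≈ 5039 Pa.

5039 pascals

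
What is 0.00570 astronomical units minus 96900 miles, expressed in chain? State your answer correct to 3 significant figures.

0.00570 au = 4.23878 × 10^7 chain and 96900 mi = 7.75200 × 10^6 chain.
4.23878 × 10^7 − 7.75200 × 10^6 ≈ 3.46 × 10^7 chain.

3.46 × 10^7 chains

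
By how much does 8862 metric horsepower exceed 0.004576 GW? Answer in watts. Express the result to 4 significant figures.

1.942e+6 watts

8862 PS = 6.51799e+6 W and 0.004576 GW = 4.57600e+6 W.
6.51799e+6 − 4.57600e+6 ≈ 1.942e+6 W.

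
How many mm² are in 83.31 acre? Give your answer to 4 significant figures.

3.371 × 10^11 square millimeters

1 acre = 4.04686 × 10^9 square millimeters.
83.31 × 4.04686 × 10^9 ≈ 3.371 × 10^11 mm².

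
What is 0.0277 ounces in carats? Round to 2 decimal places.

3.93 carats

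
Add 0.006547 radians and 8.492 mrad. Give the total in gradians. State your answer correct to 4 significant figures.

0.006547 rad = 0.416795 grad and 8.492 mrad = 0.540618 grad.
0.416795 + 0.540618 ≈ 0.9574 grad.

0.9574 grad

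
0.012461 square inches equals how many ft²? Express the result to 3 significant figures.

1 square inch = 0.00694444 square feet.
0.012461 × 0.00694444 ≈ 8.65e-5 ft².

8.65e-5 square feet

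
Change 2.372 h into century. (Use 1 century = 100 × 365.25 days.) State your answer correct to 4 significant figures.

2.706e-6 century

1 h = 1.14077e-6 century.
Then 2.372 × 1.14077e-6 ≈ 2.706e-6 century.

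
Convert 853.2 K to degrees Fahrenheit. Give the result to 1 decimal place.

1076.1 °F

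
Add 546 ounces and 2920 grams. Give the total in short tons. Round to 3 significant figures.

546 oz = 0.0170625 short ton and 2920 g = 0.00321875 short ton.
0.0170625 + 0.00321875 ≈ 0.0203 short ton.

0.0203 short ton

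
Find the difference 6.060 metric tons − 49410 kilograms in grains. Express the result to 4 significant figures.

-6.690e+8 gr

6.060 t = 9.35201e+7 gr and 49410 kg = 7.62513e+8 gr.
9.35201e+7 − 7.62513e+8 ≈ -6.690e+8 gr.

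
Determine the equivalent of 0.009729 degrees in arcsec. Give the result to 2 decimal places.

1 ° = 3600.00 arcseconds.
Then 0.009729 × 3600.00 ≈ 35.02 arcsec.

35.02 arcseconds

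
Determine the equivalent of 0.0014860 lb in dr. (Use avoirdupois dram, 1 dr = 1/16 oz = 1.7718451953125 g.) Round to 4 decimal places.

1 pound = 256.000 dr.
So 0.0014860 × 256.000 ≈ 0.3804 dr.

0.3804 dr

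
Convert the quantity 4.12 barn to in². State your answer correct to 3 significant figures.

6.39 × 10^-25 in²

1 barn = 1.55000 × 10^-25 square inches.
Thus 4.12 × 1.55000 × 10^-25 ≈ 6.39 × 10^-25 in².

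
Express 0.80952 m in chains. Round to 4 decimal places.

1 m = 0.0497097 chain.
Then 0.80952 × 0.0497097 ≈ 0.0402 chain.

0.0402 chains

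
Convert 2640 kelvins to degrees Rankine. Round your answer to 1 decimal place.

°R = K × 9/5.
Applying the formula gives 4752.0 °R.

4752.0 °R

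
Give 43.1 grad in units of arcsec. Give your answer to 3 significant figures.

140000 arcseconds

1 grad = 3240.00 arcsec.
43.1 × 3240.00 ≈ 140000 arcsec.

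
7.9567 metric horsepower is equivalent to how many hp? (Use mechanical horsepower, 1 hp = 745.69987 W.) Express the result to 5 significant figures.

7.8479 horsepower

1 metric horsepower = 0.986320 hp.
Then 7.9567 × 0.986320 ≈ 7.8479 hp.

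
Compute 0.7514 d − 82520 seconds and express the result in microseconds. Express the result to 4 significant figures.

0.7514 d = 6.49210 × 10^10 μs and 82520 s = 8.25200 × 10^10 μs.
6.49210 × 10^10 − 8.25200 × 10^10 ≈ -1.760 × 10^10 μs.

-1.760 × 10^10 μs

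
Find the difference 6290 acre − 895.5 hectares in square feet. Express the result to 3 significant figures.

1.78 × 10^8 square feet

6290 acre = 2.73992 × 10^8 ft² and 895.5 ha = 9.63908 × 10^7 ft².
2.73992 × 10^8 − 9.63908 × 10^7 ≈ 1.78 × 10^8 ft².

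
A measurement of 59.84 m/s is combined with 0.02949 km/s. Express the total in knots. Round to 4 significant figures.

59.84 m/s = 116.320 kn and 0.02949 km/s = 57.3240 kn.
116.320 + 57.3240 ≈ 173.6 kn.

173.6 knots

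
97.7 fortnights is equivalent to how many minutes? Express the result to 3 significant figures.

1 fortnight = 20160.0 min.
Thus 97.7 × 20160.0 ≈ 1.97 × 10^6 min.

1.97 × 10^6 min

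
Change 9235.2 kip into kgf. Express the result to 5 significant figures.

1 kip = 453.592 kgf.
Thus 9235.2 × 453.592 ≈ 4.1890 × 10^6 kgf.

4.1890 × 10^6 kgf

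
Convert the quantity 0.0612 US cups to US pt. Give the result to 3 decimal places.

0.031 US pt

1 US cup = 0.500000 US pt.
Then 0.0612 × 0.500000 ≈ 0.031 US pt.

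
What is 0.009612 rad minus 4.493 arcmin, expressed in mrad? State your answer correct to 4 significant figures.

8.305 milliradians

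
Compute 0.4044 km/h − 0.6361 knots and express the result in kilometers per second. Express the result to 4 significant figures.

-0.0002149 km/s

0.4044 km/h = 0.000112333 km/s and 0.6361 kn = 0.000327238 km/s.
0.000112333 − 0.000327238 ≈ -0.0002149 km/s.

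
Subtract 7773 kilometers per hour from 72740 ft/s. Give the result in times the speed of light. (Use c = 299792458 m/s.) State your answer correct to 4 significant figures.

6.675 × 10^-5 c

72740 ft/s = 7.39550 × 10^-5 c and 7773 km/h = 7.20220 × 10^-6 c.
7.39550 × 10^-5 − 7.20220 × 10^-6 ≈ 6.675 × 10^-5 c.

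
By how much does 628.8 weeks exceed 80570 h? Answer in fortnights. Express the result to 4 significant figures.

628.8 wk = 314.400 fortnight and 80570 h = 239.792 fortnight.
314.400 − 239.792 ≈ 74.61 fortnight.

74.61 fortnight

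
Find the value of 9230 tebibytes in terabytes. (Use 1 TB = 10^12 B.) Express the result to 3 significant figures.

1 tebibyte = 1.09951 terabytes.
Thus 9230 × 1.09951 ≈ 10100 TB.

10100 terabytes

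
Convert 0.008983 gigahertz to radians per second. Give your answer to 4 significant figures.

5.644e+7 rad/s

1 gigahertz = 6.28319e+9 radians per second.
So 0.008983 × 6.28319e+9 ≈ 5.644e+7 rad/s.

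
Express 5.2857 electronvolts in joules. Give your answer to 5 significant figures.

1 electronvolt = 1.60218e-19 joules.
So 5.2857 × 1.60218e-19 ≈ 8.4686e-19 J.

8.4686e-19 joules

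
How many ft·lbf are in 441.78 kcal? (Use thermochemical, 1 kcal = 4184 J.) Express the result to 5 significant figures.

1.3633 × 10^6 foot-pounds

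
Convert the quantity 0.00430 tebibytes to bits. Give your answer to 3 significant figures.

3.78e+10 bit

1 tebibyte = 8.79609e+12 bit.
0.00430 × 8.79609e+12 ≈ 3.78e+10 bit.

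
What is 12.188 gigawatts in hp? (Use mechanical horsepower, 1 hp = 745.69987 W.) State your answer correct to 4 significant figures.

1 GW = 1.34102 × 10^6 horsepower.
So 12.188 × 1.34102 × 10^6 ≈ 1.634 × 10^7 hp.

1.634 × 10^7 hp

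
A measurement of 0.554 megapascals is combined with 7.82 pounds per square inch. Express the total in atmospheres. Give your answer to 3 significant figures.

0.554 MPa = 5.46755 atm and 7.82 psi = 0.532119 atm.
5.46755 + 0.532119 ≈ 6.00 atm.

6.00 atm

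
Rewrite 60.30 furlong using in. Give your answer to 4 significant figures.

477600 in

1 furlong = 7920.00 in.
So 60.30 × 7920.00 ≈ 477600 in.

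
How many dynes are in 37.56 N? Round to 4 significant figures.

1 newton = 100000 dynes.
37.56 × 100000 ≈ 3.756 × 10^6 dyn.

3.756 × 10^6 dynes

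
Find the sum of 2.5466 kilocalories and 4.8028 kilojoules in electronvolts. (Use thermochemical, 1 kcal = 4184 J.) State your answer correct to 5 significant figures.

9.6480e+22 eV

2.5466 kcal = 6.65031e+22 eV and 4.8028 kJ = 2.99767e+22 eV.
6.65031e+22 + 2.99767e+22 ≈ 9.6480e+22 eV.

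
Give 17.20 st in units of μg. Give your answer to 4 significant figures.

1.092 × 10^11 μg

1 stone = 6.35029 × 10^9 micrograms.
So 17.20 × 6.35029 × 10^9 ≈ 1.092 × 10^11 μg.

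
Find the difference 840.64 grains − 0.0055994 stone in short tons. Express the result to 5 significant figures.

2.0850e-5 short ton

840.64 gr = 6.00457e-5 short ton and 0.0055994 st = 3.91958e-5 short ton.
6.00457e-5 − 3.91958e-5 ≈ 2.0850e-5 short ton.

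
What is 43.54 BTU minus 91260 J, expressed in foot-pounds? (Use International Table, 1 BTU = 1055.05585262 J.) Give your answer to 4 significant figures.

-33430 ft·lbf

43.54 BTU = 33881.5 ft·lbf and 91260 J = 67309.9 ft·lbf.
33881.5 − 67309.9 ≈ -33430 ft·lbf.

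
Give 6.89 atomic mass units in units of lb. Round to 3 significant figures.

1 u = 3.66086 × 10^-27 lb.
Then 6.89 × 3.66086 × 10^-27 ≈ 2.52 × 10^-26 lb.

2.52 × 10^-26 pounds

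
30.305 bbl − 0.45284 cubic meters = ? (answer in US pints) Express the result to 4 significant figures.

30.305 bbl = 10182.5 US pt and 0.45284 m³ = 957.021 US pt.
10182.5 − 957.021 ≈ 9225 US pt.

9225 US pt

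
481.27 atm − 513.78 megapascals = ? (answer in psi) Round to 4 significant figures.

-67440 psi

481.27 atm = 7072.72 psi and 513.78 MPa = 74517.5 psi.
7072.72 − 74517.5 ≈ -67440 psi.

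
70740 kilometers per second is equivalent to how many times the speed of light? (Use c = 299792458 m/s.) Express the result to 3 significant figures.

0.236 times the speed of light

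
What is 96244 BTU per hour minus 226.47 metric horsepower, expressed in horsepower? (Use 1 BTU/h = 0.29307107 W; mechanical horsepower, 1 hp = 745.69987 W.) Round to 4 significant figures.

-185.5 horsepower

96244 BTU/h = 37.8253 hp and 226.47 PS = 223.372 hp.
37.8253 − 223.372 ≈ -185.5 hp.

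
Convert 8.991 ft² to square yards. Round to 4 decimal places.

0.9990 square yards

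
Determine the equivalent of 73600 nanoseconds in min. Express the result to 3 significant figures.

1.23 × 10^-6 min

1 nanosecond = 1.66667 × 10^-11 min.
Thus 73600 × 1.66667 × 10^-11 ≈ 1.23 × 10^-6 min.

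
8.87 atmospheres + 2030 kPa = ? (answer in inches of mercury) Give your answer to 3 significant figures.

865 inHg

8.87 atm = 265.402 inHg and 2030 kPa = 599.459 inHg.
265.402 + 599.459 ≈ 865 inHg.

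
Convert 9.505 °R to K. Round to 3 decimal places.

5.281 K

°R = K × 9/5.
Applying the formula gives 5.281 K.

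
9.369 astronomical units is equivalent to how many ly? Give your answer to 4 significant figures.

1 astronomical unit = 1.58125e-5 light-years.
9.369 × 1.58125e-5 ≈ 0.0001481 ly.

0.0001481 ly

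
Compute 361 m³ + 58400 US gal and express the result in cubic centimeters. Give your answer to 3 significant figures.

361 m³ = 3.61000e+8 cm³ and 58400 US gal = 2.21068e+8 cm³.
3.61000e+8 + 2.21068e+8 ≈ 5.82e+8 cm³.

5.82e+8 cubic centimeters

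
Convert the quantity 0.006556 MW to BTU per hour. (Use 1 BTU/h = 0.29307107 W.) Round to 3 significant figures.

1 MW = 3.41214 × 10^6 BTU per hour.
Thus 0.006556 × 3.41214 × 10^6 ≈ 22400 BTU/h.

22400 BTU/h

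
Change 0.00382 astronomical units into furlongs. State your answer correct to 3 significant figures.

2.84e+6 furlongs

1 au = 7.43646e+8 furlong.
Thus 0.00382 × 7.43646e+8 ≈ 2.84e+6 furlong.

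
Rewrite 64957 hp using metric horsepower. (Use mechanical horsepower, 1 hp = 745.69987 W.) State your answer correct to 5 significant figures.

1 hp = 1.01387 metric horsepower.
Thus 64957 × 1.01387 ≈ 65858 PS.

65858 PS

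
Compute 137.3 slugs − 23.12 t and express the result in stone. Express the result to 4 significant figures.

137.3 slug = 315.535 st and 23.12 t = 3640.78 st.
315.535 − 3640.78 ≈ -3325 st.

-3325 st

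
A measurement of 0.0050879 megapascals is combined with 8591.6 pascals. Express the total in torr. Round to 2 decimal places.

102.60 torr

0.0050879 MPa = 38.1624 torr and 8591.6 Pa = 64.4423 torr.
38.1624 + 64.4423 ≈ 102.60 torr.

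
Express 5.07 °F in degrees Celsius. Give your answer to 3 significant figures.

°C = (°F − 32) × 5/9.
Applying the formula gives -15.0 °C.

-15.0 °C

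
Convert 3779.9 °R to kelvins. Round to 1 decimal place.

°R = K × 9/5.
Applying the formula gives 2099.9 K.

2099.9 K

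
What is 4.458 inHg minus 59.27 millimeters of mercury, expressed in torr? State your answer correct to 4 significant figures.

4.458 inHg = 113.233 torr and 59.27 mmHg = 59.2700 torr.
113.233 − 59.2700 ≈ 53.96 torr.

53.96 torr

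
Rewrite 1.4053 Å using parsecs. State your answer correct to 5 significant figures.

4.5543e-27 pc

1 angstrom = 3.24078e-27 pc.
So 1.4053 × 3.24078e-27 ≈ 4.5543e-27 pc.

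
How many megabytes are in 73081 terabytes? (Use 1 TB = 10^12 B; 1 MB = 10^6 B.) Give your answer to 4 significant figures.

1 TB = 1.00000 × 10^6 MB.
Thus 73081 × 1.00000 × 10^6 ≈ 7.308 × 10^10 MB.

7.308 × 10^10 MB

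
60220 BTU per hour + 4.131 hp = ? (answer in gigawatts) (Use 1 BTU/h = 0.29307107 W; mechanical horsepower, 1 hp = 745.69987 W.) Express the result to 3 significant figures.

60220 BTU/h = 1.76487 × 10^-5 GW and 4.131 hp = 3.08049 × 10^-6 GW.
1.76487 × 10^-5 + 3.08049 × 10^-6 ≈ 2.07 × 10^-5 GW.

2.07 × 10^-5 GW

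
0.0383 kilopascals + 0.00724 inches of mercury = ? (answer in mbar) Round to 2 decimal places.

0.0383 kPa = 0.383000 mbar and 0.00724 inHg = 0.245175 mbar.
0.383000 + 0.245175 ≈ 0.63 mbar.

0.63 mbar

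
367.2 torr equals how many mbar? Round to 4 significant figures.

489.6 mbar

1 torr = 1.33322 millibar.
Then 367.2 × 1.33322 ≈ 489.6 mbar.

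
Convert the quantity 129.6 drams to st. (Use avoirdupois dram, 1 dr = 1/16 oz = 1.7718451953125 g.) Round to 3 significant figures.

0.0362 st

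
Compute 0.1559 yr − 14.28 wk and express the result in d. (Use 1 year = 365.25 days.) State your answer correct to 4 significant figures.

-43.02 days

0.1559 yr = 56.9425 d and 14.28 wk = 99.9600 d.
56.9425 − 99.9600 ≈ -43.02 d.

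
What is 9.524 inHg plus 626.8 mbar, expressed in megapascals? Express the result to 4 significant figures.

9.524 inHg = 0.0322520 MPa and 626.8 mbar = 0.0626800 MPa.
0.0322520 + 0.0626800 ≈ 0.09493 MPa.

0.09493 MPa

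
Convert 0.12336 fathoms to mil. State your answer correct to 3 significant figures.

8880 mils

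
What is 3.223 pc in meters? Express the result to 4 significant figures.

9.945e+16 m

1 pc = 3.08568e+16 m.
So 3.223 × 3.08568e+16 ≈ 9.945e+16 m.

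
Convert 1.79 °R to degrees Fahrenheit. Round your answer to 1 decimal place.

°R = °F + 459.67.
Applying the formula gives -457.9 °F.

-457.9 degrees Fahrenheit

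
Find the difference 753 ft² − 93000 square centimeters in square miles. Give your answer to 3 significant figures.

2.34e-5 mi²

753 ft² = 2.70102e-5 mi² and 93000 cm² = 3.59075e-6 mi².
2.70102e-5 − 3.59075e-6 ≈ 2.34e-5 mi².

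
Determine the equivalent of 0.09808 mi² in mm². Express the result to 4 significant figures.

2.540 × 10^11 mm²

1 mi² = 2.58999 × 10^12 square millimeters.
So 0.09808 × 2.58999 × 10^12 ≈ 2.540 × 10^11 mm².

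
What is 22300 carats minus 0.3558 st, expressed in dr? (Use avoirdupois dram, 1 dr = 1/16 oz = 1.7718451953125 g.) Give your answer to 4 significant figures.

1242 dr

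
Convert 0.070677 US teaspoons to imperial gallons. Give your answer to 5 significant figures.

1 US tsp = 0.00108421 imperial gallons.
0.070677 × 0.00108421 ≈ 7.6629 × 10^-5 imp gal.

7.6629 × 10^-5 imp gal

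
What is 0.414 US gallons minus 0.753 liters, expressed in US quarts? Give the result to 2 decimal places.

0.414 US gal = 1.65600 US qt and 0.753 L = 0.795686 US qt.
1.65600 − 0.795686 ≈ 0.86 US qt.

0.86 US qt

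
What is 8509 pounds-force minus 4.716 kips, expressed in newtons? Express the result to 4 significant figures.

16870 newtons

8509 lbf = 37849.9 N and 4.716 kip = 20977.8 N.
37849.9 − 20977.8 ≈ 16870 N.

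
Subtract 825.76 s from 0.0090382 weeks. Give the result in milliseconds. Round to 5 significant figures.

4.6405 × 10^6 ms

0.0090382 wk = 5.46630 × 10^6 ms and 825.76 s = 825760 ms.
5.46630 × 10^6 − 825760 ≈ 4.6405 × 10^6 ms.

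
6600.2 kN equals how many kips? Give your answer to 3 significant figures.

1480 kip

1 kN = 0.224809 kip.
So 6600.2 × 0.224809 ≈ 1480 kip.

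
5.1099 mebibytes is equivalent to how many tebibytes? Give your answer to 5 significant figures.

4.8732 × 10^-6 tebibytes

1 MiB = 9.53674 × 10^-7 TiB.
Then 5.1099 × 9.53674 × 10^-7 ≈ 4.8732 × 10^-6 TiB.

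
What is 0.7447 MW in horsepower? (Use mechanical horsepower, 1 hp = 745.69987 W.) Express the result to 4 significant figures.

998.7 horsepower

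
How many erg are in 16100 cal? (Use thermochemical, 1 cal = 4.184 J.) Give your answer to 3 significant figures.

6.74 × 10^11 erg

1 calorie = 4.18400 × 10^7 ergs.
Thus 16100 × 4.18400 × 10^7 ≈ 6.74 × 10^11 erg.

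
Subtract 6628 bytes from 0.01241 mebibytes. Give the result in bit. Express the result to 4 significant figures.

0.01241 MiB = 104103 bit and 6628 B = 53024.0 bit.
104103 − 53024.0 ≈ 51080 bit.

51080 bit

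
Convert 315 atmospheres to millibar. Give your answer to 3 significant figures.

319000 mbar

1 atm = 1013.25 mbar.
So 315 × 1013.25 ≈ 319000 mbar.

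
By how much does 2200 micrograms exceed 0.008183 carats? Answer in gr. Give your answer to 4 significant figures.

0.008695 grains

2200 μg = 0.0339512 gr and 0.008183 ct = 0.0252566 gr.
0.0339512 − 0.0252566 ≈ 0.008695 gr.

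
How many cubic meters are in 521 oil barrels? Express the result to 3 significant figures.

82.8 m³

1 oil barrel = 0.158987 m³.
So 521 × 0.158987 ≈ 82.8 m³.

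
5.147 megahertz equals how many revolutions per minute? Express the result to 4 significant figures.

3.088e+8 revolutions per minute

1 megahertz = 6.00000e+7 revolutions per minute.
Thus 5.147 × 6.00000e+7 ≈ 3.088e+8 rpm.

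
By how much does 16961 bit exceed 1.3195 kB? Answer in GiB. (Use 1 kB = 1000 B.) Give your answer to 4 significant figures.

7.456e-7 GiB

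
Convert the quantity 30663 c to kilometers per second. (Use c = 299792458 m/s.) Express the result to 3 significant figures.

9.19e+9 kilometers per second

1 speed of light = 299792 kilometers per second.
Then 30663 × 299792 ≈ 9.19e+9 km/s.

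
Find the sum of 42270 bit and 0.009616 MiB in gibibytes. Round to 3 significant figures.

1.43e-5 GiB

42270 bit = 4.920876e-6 GiB and 0.009616 MiB = 9.390625e-6 GiB.
4.920876e-6 + 9.390625e-6 ≈ 1.43e-5 GiB.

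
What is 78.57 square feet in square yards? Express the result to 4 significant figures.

8.730 yd²

1 ft² = 0.111111 yd².
78.57 × 0.111111 ≈ 8.730 yd².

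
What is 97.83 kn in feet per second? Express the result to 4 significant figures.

165.1 ft/s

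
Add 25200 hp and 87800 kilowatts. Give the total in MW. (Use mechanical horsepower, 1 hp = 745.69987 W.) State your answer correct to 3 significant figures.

107 MW

25200 hp = 18.7916 MW and 87800 kW = 87.8000 MW.
18.7916 + 87.8000 ≈ 107 MW.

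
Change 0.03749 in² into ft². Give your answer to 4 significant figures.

0.0002603 square feet

1 square inch = 0.00694444 square feet.
0.03749 × 0.00694444 ≈ 0.0002603 ft².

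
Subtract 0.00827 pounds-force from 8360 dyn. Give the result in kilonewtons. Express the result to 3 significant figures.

4.68 × 10^-5 kilonewtons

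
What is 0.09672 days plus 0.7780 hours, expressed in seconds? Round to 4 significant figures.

0.09672 d = 8356.61 s and 0.7780 h = 2800.80 s.
8356.61 + 2800.80 ≈ 11160 s.

11160 seconds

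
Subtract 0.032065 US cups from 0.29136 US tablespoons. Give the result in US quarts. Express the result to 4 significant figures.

0.29136 US tbsp = 0.00455250 US qt and 0.032065 US cup = 0.00801625 US qt.
0.00455250 − 0.00801625 ≈ -0.003464 US qt.

-0.003464 US quarts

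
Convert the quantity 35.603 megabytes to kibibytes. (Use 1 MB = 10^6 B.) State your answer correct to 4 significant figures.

1 megabyte = 976.5625 kibibytes.
Then 35.603 × 976.5625 ≈ 34770 KiB.

34770 kibibytes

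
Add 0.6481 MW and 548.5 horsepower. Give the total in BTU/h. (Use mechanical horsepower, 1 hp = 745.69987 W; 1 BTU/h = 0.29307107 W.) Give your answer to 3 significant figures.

3.61 × 10^6 BTU/h

0.6481 MW = 2.21141 × 10^6 BTU/h and 548.5 hp = 1.39562 × 10^6 BTU/h.
2.21141 × 10^6 + 1.39562 × 10^6 ≈ 3.61 × 10^6 BTU/h.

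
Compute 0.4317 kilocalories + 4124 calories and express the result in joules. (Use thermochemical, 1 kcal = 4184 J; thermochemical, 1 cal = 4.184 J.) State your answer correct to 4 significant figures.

19060 J

0.4317 kcal = 1806.23 J and 4124 cal = 17254.8 J.
1806.23 + 17254.8 ≈ 19060 J.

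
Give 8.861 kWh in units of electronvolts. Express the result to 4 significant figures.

1 kWh = 2.24694 × 10^25 electronvolts.
Thus 8.861 × 2.24694 × 10^25 ≈ 1.991 × 10^26 eV.

1.991 × 10^26 eV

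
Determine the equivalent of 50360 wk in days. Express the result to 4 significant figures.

352500 days

1 wk = 7.00000 days.
So 50360 × 7.00000 ≈ 352500 d.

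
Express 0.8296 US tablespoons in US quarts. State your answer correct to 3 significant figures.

1 US tablespoon = 0.0156250 US quarts.
Thus 0.8296 × 0.0156250 ≈ 0.0130 US qt.

0.0130 US quarts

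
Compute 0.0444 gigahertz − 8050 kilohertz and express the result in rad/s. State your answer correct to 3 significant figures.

2.28 × 10^8 rad/s

0.0444 GHz = 2.78973 × 10^8 rad/s and 8050 kHz = 5.05796 × 10^7 rad/s.
2.78973 × 10^8 − 5.05796 × 10^7 ≈ 2.28 × 10^8 rad/s.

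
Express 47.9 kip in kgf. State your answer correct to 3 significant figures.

21700 kilograms-force

1 kip = 453.592 kgf.
47.9 × 453.592 ≈ 21700 kgf.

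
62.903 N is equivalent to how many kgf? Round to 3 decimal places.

6.414 kilograms-force

1 N = 0.101972 kilograms-force.
Then 62.903 × 0.101972 ≈ 6.414 kgf.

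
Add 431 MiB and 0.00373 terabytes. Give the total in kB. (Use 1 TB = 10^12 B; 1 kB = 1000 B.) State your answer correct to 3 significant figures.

431 MiB = 451936 kB and 0.00373 TB = 3.73000 × 10^6 kB.
451936 + 3.73000 × 10^6 ≈ 4.18 × 10^6 kB.

4.18 × 10^6 kB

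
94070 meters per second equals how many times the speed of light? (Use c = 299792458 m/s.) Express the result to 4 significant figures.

0.0003138 c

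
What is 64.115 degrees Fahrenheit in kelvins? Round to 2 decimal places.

K = (°F + 459.67) × 5/9.
Applying the formula gives 290.99 K.

290.99 K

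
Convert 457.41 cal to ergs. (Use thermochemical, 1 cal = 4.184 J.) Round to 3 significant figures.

1.91 × 10^10 erg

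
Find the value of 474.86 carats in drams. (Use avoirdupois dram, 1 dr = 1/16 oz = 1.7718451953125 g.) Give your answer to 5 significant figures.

53.601 dr

1 ct = 0.112877 drams.
So 474.86 × 0.112877 ≈ 53.601 dr.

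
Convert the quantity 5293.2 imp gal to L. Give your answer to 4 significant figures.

24060 L

1 imp gal = 4.54609 L.
Thus 5293.2 × 4.54609 ≈ 24060 L.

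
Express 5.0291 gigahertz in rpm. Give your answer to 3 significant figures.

3.02 × 10^11 revolutions per minute

1 gigahertz = 6.00000 × 10^10 rpm.
5.0291 × 6.00000 × 10^10 ≈ 3.02 × 10^11 rpm.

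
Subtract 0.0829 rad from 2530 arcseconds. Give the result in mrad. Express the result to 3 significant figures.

-70.6 milliradians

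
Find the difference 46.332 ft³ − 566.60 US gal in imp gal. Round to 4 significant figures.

-183.2 imp gal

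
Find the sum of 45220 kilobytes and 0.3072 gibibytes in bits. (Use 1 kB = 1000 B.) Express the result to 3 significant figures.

3.00e+9 bit

45220 kB = 3.61760e+8 bit and 0.3072 GiB = 2.63883e+9 bit.
3.61760e+8 + 2.63883e+9 ≈ 3.00e+9 bit.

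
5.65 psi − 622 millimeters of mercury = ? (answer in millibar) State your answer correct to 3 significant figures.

5.65 psi = 389.554 mbar and 622 mmHg = 829.265 mbar.
389.554 − 829.265 ≈ -440 mbar.

-440 mbar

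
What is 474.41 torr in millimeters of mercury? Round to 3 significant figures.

1 torr = 1.00000 mmHg.
So 474.41 × 1.00000 ≈ 474 mmHg.

474 mmHg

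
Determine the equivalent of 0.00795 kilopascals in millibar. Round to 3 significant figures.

0.0795 mbar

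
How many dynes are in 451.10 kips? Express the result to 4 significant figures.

2.007e+11 dynes

1 kip = 4.44822e+8 dynes.
451.10 × 4.44822e+8 ≈ 2.007e+11 dyn.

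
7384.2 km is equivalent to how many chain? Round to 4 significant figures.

1 kilometer = 49.7097 chain.
Thus 7384.2 × 49.7097 ≈ 367100 chain.

367100 chain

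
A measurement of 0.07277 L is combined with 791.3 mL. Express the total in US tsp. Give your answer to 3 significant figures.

175 US tsp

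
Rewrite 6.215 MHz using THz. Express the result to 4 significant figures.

1 megahertz = 1.00000 × 10^-6 THz.
So 6.215 × 1.00000 × 10^-6 ≈ 6.215 × 10^-6 THz.

6.215 × 10^-6 terahertz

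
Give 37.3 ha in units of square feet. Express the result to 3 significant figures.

1 ha = 107639 ft².
Thus 37.3 × 107639 ≈ 4.01 × 10^6 ft².

4.01 × 10^6 ft²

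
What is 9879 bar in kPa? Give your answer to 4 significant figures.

1 bar = 100.000 kilopascals.
Thus 9879 × 100.000 ≈ 987900 kPa.

987900 kilopascals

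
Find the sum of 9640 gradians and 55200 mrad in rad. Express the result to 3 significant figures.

9640 grad = 151.425 rad and 55200 mrad = 55.2000 rad.
151.425 + 55.2000 ≈ 207 rad.

207 radians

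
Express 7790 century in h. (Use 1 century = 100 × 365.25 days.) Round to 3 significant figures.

1 century = 876600 h.
So 7790 × 876600 ≈ 6.83e+9 h.

6.83e+9 hours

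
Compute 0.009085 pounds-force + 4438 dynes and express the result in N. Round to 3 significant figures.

0.0848 N

0.009085 lbf = 0.0404121 N and 4438 dyn = 0.0443800 N.
0.0404121 + 0.0443800 ≈ 0.0848 N.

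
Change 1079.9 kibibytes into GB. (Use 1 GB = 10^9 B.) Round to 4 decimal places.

0.0011 gigabytes

1 kibibyte = 1.02400 × 10^-6 GB.
So 1079.9 × 1.02400 × 10^-6 ≈ 0.0011 GB.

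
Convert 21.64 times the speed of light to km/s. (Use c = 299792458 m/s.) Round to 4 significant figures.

1 c = 299792.5 km/s.
Thus 21.64 × 299792.5 ≈ 6.488e+6 km/s.

6.488e+6 km/s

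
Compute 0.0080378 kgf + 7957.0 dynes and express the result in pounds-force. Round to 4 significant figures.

0.03561 lbf

0.0080378 kgf = 0.0177203 lbf and 7957.0 dyn = 0.0178880 lbf.
0.0177203 + 0.0178880 ≈ 0.03561 lbf.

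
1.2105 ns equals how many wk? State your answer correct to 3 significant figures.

2.00 × 10^-15 wk

1 nanosecond = 1.65344 × 10^-15 weeks.
Then 1.2105 × 1.65344 × 10^-15 ≈ 2.00 × 10^-15 wk.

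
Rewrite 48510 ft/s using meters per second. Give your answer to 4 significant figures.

14790 m/s

1 ft/s = 0.304800 meters per second.
Then 48510 × 0.304800 ≈ 14790 m/s.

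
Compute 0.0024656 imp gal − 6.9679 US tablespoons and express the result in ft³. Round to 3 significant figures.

0.0024656 imp gal = 0.000395836 ft³ and 6.9679 US tbsp = 0.00363857 ft³.
0.000395836 − 0.00363857 ≈ -0.00324 ft³.

-0.00324 ft³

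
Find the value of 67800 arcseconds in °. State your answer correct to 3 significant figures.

18.8 degrees

1 arcsec = 0.000277778 degrees.
So 67800 × 0.000277778 ≈ 18.8 °.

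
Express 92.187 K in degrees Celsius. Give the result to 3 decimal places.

K = °C + 273.15.
Applying the formula gives -180.963 °C.

-180.963 °C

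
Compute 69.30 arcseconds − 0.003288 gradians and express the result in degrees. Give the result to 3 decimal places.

0.016 degrees

69.30 arcsec = 0.0192500 ° and 0.003288 grad = 0.00295920 °.
0.0192500 − 0.00295920 ≈ 0.016 °.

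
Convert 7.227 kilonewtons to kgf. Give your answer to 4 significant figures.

736.9 kgf

1 kilonewton = 101.9716 kilograms-force.
Thus 7.227 × 101.9716 ≈ 736.9 kgf.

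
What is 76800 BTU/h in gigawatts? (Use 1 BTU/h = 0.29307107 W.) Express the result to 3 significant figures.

2.25e-5 GW

1 BTU/h = 2.93071e-10 gigawatts.
76800 × 2.93071e-10 ≈ 2.25e-5 GW.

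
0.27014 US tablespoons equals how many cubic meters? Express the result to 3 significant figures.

3.99 × 10^-6 cubic meters

1 US tablespoon = 1.47868 × 10^-5 m³.
0.27014 × 1.47868 × 10^-5 ≈ 3.99 × 10^-6 m³.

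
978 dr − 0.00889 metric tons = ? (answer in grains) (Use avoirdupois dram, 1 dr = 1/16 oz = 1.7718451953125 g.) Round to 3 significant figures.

-110000 gr

978 dr = 26742.2 gr and 0.00889 t = 137194 gr.
26742.2 − 137194 ≈ -110000 gr.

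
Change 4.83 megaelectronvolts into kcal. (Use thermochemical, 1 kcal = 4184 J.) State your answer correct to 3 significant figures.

1.85e-16 kilocalories

1 MeV = 3.82929e-17 kcal.
4.83 × 3.82929e-17 ≈ 1.85e-16 kcal.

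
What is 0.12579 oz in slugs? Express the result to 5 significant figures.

1 oz = 0.00194256 slugs.
Then 0.12579 × 0.00194256 ≈ 0.00024435 slug.

0.00024435 slugs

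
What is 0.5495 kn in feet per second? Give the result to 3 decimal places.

0.927 ft/s

1 knot = 1.68781 ft/s.
Thus 0.5495 × 1.68781 ≈ 0.927 ft/s.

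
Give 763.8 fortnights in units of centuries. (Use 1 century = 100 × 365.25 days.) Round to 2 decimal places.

0.29 centuries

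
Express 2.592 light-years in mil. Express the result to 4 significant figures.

1 ly = 3.72470e+20 mils.
Thus 2.592 × 3.72470e+20 ≈ 9.654e+20 mil.

9.654e+20 mil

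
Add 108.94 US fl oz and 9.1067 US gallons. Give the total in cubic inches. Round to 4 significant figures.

108.94 US fl oz = 196.603 in³ and 9.1067 US gal = 2103.65 in³.
196.603 + 2103.65 ≈ 2300 in³.

2300 cubic inches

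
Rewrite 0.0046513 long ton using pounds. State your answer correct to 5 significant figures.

10.419 lb

1 long ton = 2240.00 lb.
0.0046513 × 2240.00 ≈ 10.419 lb.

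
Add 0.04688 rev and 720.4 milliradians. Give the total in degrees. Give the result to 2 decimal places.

58.15 degrees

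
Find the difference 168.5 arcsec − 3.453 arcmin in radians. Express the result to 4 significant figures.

168.5 arcsec = 0.000816911 rad and 3.453 arcmin = 0.00100444 rad.
0.000816911 − 0.00100444 ≈ -0.0001875 rad.

-0.0001875 radians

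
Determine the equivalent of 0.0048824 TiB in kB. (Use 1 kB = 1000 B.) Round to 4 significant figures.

5.368 × 10^6 kB

1 tebibyte = 1.09951 × 10^9 kilobytes.
So 0.0048824 × 1.09951 × 10^9 ≈ 5.368 × 10^6 kB.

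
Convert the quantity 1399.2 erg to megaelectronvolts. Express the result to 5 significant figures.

1 erg = 624151 megaelectronvolts.
Thus 1399.2 × 624151 ≈ 8.7331 × 10^8 MeV.

8.7331 × 10^8 MeV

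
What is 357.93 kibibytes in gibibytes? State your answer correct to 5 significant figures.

0.00034135 GiB

1 KiB = 9.53674 × 10^-7 GiB.
357.93 × 9.53674 × 10^-7 ≈ 0.00034135 GiB.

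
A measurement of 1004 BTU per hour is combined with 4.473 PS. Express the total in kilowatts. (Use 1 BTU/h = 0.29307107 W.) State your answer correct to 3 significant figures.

1004 BTU/h = 0.294243 kW and 4.473 PS = 3.28989 kW.
0.294243 + 3.28989 ≈ 3.58 kW.

3.58 kW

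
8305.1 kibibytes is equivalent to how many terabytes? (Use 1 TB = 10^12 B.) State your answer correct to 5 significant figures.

1 KiB = 1.02400e-9 terabytes.
Thus 8305.1 × 1.02400e-9 ≈ 8.5044e-6 TB.

8.5044e-6 TB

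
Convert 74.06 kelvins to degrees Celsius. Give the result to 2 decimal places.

K = °C + 273.15.
Applying the formula gives -199.09 °C.

-199.09 °C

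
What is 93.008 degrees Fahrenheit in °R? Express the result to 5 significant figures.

°R = °F + 459.67.
Applying the formula gives 552.68 °R.

552.68 °R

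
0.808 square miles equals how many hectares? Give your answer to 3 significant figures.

1 mi² = 258.999 ha.
Then 0.808 × 258.999 ≈ 209 ha.

209 ha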